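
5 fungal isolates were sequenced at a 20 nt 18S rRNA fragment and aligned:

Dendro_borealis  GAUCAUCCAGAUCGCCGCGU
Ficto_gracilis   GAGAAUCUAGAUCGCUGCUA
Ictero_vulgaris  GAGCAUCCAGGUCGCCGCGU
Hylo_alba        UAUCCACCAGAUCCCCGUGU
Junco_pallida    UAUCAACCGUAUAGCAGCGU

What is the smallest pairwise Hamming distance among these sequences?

Pairwise Hamming distances:
  Dendro_borealis vs Ficto_gracilis: 6
  Dendro_borealis vs Ictero_vulgaris: 2
  Dendro_borealis vs Hylo_alba: 5
  Dendro_borealis vs Junco_pallida: 6
  Ficto_gracilis vs Ictero_vulgaris: 6
  Ficto_gracilis vs Hylo_alba: 11
  Ficto_gracilis vs Junco_pallida: 11
  Ictero_vulgaris vs Hylo_alba: 7
  Ictero_vulgaris vs Junco_pallida: 8
  Hylo_alba vs Junco_pallida: 7
The smallest is 2, between Dendro_borealis and Ictero_vulgaris.

2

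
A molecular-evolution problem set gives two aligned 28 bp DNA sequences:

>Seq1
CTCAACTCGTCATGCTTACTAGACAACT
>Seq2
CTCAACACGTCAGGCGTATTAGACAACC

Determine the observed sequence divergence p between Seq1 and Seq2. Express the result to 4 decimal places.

The sequences differ at positions 7 (T/A), 13 (T/G), 16 (T/G), 19 (C/T), 28 (T/C).
There are 5 differences over 28 sites, so p = 5/28 = 0.1786.

0.1786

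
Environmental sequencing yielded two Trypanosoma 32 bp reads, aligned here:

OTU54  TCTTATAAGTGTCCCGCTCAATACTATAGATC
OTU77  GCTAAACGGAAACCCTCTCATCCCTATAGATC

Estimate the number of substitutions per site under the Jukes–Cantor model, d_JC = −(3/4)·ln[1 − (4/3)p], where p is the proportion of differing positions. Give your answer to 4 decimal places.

Differing sites — 1:T/G; 4:T/A; 6:T/A; 7:A/C; 8:A/G; 10:T/A; 11:G/A; 12:T/A; 16:G/T; 21:A/T; 22:T/C; 23:A/C.
p = 12/32 = 0.375000.
d = −0.75 · ln(1 − (4/3)·0.375000) = −0.75 · ln(0.500000) = −0.75 · (-0.693147) = 0.5199.

0.5199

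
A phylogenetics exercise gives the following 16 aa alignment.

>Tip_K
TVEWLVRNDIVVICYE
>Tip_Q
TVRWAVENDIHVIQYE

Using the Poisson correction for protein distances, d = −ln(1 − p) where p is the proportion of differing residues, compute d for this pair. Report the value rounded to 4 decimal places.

0.3747

The sequences differ at positions 3 (E/R), 5 (L/A), 7 (R/E), 11 (V/H), 14 (C/Q).
p = 5/16 = 0.312500.
d = −ln(1 − 0.312500) = −ln(0.687500) = 0.3747.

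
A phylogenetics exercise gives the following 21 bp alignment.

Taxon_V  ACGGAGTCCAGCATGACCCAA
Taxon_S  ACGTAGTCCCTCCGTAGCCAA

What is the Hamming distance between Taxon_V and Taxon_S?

Mismatches occur at site 4 (G↔T), site 10 (A↔C), site 11 (G↔T), site 13 (A↔C), site 14 (T↔G), site 15 (G↔T), site 17 (C↔G).
That gives 7 mismatches out of 21 aligned sites, so the Hamming distance is 7.

7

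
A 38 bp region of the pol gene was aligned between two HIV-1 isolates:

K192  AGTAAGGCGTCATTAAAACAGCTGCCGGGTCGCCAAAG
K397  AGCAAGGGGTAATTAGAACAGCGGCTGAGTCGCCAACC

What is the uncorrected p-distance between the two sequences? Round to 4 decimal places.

Mismatches occur at site 3 (T→C), site 8 (C→G), site 11 (C→A), site 16 (A→G), site 23 (T→G), site 26 (C→T), site 28 (G→A), site 37 (A→C), site 38 (G→C).
There are 9 differences over 38 sites, so p = 9/38 = 0.2368.

0.2368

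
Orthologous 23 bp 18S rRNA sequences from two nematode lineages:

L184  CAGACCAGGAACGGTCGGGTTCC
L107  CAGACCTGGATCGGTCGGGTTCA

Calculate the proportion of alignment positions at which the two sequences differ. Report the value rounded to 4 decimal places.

The sequences differ at positions 7 (A/T), 11 (A/T), 23 (C/A).
There are 3 differences over 23 sites, so p = 3/23 = 0.1304.

0.1304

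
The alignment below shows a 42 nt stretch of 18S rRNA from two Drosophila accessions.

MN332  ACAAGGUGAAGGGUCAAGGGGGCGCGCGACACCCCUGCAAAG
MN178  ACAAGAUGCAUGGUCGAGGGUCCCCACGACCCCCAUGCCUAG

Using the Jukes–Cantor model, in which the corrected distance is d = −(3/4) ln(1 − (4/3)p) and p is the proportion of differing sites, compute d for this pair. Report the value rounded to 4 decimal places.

0.3597

Differing sites — 6:G/A; 9:A/C; 11:G/U; 16:A/G; 21:G/U; 22:G/C; 24:G/C; 26:G/A; 31:A/C; 35:C/A; 39:A/C; 40:A/U.
p = 12/42 = 0.285714.
d = −0.75 · ln(1 − (4/3)·0.285714) = −0.75 · ln(0.619048) = −0.75 · (-0.479572) = 0.3597.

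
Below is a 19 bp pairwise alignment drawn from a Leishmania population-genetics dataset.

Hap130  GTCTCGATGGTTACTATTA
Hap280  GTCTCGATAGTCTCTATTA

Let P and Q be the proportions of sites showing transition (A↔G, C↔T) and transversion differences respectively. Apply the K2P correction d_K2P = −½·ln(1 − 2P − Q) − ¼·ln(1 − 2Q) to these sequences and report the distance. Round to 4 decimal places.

0.1805

The sequences differ at positions 9 (G/A, transition), 12 (T/C, transition), 13 (A/T, transversion).
Of the 3 differences, 2 transitions and 1 transversion over 19 sites: P = 2/19 = 0.105263, Q = 1/19 = 0.052632.
d = −0.5·ln(0.736842) − 0.25·ln(0.894736) = −0.5·(-0.305382) − 0.25·(-0.111227) = 0.1805.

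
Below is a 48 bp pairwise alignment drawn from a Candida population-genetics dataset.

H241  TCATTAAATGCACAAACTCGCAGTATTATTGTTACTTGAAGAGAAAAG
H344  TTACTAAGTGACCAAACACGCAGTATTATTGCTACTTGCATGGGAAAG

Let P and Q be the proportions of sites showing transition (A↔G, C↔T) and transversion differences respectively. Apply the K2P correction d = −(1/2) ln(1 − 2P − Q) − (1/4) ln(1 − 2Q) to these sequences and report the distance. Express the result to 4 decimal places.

0.2770

Mismatches occur at site 2 (C/T, transition), site 4 (T/C, transition), site 8 (A/G, transition), site 11 (C/A, transversion), site 12 (A/C, transversion), site 18 (T/A, transversion), site 32 (T/C, transition), site 39 (A/C, transversion), site 41 (G/T, transversion), site 42 (A/G, transition), site 44 (A/G, transition).
Of the 11 differences, 6 transitions and 5 transversions over 48 sites: P = 6/48 = 0.125000, Q = 5/48 = 0.104167.
d = −0.5·ln(0.645833) − 0.25·ln(0.791666) = −0.5·(-0.437214) − 0.25·(-0.233616) = 0.2770.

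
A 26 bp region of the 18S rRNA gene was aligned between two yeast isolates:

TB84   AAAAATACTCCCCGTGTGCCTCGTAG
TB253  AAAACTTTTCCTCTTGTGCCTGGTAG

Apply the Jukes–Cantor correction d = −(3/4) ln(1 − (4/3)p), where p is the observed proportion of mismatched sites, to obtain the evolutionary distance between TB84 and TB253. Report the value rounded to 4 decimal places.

Differing sites — 5:A/C; 7:A/T; 8:C/T; 12:C/T; 14:G/T; 22:C/G.
p = 6/26 = 0.230769.
d = −0.75 · ln(1 − (4/3)·0.230769) = −0.75 · ln(0.692308) = −0.75 · (-0.367724) = 0.2758.

0.2758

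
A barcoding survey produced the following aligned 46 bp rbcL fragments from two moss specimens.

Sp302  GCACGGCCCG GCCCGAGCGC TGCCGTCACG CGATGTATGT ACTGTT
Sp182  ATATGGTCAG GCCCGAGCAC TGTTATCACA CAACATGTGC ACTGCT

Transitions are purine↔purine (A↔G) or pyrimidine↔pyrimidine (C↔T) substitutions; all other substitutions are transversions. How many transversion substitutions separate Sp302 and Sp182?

The sequences differ at positions 1 (G/A, transition), 2 (C/T, transition), 4 (C/T, transition), 7 (C/T, transition), 9 (C/A, transversion), 19 (G/A, transition), 23 (C/T, transition), 24 (C/T, transition), 25 (G/A, transition), 30 (G/A, transition), 32 (G/A, transition), 34 (T/C, transition), 35 (G/A, transition), 37 (A/G, transition), 40 (T/C, transition), 45 (T/C, transition).
Of the 16 differences, 15 transitions and 1 transversion, so the answer is 1.

1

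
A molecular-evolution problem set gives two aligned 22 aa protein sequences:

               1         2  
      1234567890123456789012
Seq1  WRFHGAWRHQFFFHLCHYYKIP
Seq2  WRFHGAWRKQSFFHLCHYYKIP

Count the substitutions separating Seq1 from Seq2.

2

Mismatches occur at site 9 (H/K), site 11 (F/S).
That gives 2 mismatches out of 22 aligned sites, so the Hamming distance is 2.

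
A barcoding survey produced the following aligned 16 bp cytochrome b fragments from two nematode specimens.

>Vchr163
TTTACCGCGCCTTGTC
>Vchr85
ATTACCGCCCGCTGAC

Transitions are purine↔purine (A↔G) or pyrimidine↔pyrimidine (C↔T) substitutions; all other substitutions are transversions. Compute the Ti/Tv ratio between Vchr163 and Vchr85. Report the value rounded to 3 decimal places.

The sequences differ at positions 1 (T/A, transversion), 9 (G/C, transversion), 11 (C/G, transversion), 12 (T/C, transition), 15 (T/A, transversion).
Of the 5 differences, 1 transition and 4 transversions, so Ti/Tv = 1/4 = 0.250.

0.250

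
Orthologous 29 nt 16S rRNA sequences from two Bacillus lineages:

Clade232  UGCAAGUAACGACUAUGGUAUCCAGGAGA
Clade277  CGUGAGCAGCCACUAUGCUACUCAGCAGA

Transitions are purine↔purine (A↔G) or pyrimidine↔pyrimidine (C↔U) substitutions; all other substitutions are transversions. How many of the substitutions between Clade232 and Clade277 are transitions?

7

Differing sites — 1:U/C (Ti); 3:C/U (Ti); 4:A/G (Ti); 7:U/C (Ti); 9:A/G (Ti); 11:G/C (Tv); 18:G/C (Tv); 21:U/C (Ti); 22:C/U (Ti); 26:G/C (Tv).
Of the 10 differences, 7 transitions and 3 transversions, so the answer is 7.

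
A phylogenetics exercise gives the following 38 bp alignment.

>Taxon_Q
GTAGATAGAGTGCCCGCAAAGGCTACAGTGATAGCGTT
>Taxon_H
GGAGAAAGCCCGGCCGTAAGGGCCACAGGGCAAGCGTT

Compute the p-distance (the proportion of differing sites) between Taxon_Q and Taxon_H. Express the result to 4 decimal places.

The sequences differ at positions 2 (T/G), 6 (T/A), 9 (A/C), 10 (G/C), 11 (T/C), 13 (C/G), 17 (C/T), 20 (A/G), 24 (T/C), 29 (T/G), 31 (A/C), 32 (T/A).
There are 12 differences over 38 sites, so p = 12/38 = 0.3158.

0.3158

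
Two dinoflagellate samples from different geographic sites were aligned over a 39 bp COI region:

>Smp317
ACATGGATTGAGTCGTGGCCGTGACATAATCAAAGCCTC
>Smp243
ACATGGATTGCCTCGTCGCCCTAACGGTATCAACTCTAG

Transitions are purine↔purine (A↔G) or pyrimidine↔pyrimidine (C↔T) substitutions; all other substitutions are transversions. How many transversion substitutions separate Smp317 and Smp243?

Mismatches occur at site 11 (A/C, transversion), site 12 (G/C, transversion), site 17 (G/C, transversion), site 21 (G/C, transversion), site 23 (G/A, transition), site 26 (A/G, transition), site 27 (T/G, transversion), site 28 (A/T, transversion), site 34 (A/C, transversion), site 35 (G/T, transversion), site 37 (C/T, transition), site 38 (T/A, transversion), site 39 (C/G, transversion).
Of the 13 differences, 3 transitions and 10 transversions, so the answer is 10.

10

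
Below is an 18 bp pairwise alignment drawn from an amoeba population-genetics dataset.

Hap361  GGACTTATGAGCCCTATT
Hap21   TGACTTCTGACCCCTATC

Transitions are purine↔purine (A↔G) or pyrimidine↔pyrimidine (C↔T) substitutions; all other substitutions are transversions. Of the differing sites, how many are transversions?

3

Differing sites — 1:G/T (Tv); 7:A/C (Tv); 11:G/C (Tv); 18:T/C (Ti).
Of the 4 differences, 1 transition and 3 transversions, so the answer is 3.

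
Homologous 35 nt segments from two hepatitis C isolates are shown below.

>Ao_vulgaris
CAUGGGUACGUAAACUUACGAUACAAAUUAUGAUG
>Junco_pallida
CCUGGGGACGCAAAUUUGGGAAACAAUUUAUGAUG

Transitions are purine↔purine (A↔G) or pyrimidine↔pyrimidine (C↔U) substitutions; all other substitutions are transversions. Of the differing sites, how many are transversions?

The sequences differ at positions 2 (A/C, transversion), 7 (U/G, transversion), 11 (U/C, transition), 15 (C/U, transition), 18 (A/G, transition), 19 (C/G, transversion), 22 (U/A, transversion), 27 (A/U, transversion).
Of the 8 differences, 3 transitions and 5 transversions, so the answer is 5.

5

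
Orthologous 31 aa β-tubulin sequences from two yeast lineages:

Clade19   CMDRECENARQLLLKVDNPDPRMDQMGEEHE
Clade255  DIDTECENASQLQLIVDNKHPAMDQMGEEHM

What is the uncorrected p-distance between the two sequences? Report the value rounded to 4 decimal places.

Differing sites — 1:C/D; 2:M/I; 4:R/T; 10:R/S; 13:L/Q; 15:K/I; 19:P/K; 20:D/H; 22:R/A; 31:E/M.
There are 10 differences over 31 sites, so p = 10/31 = 0.3226.

0.3226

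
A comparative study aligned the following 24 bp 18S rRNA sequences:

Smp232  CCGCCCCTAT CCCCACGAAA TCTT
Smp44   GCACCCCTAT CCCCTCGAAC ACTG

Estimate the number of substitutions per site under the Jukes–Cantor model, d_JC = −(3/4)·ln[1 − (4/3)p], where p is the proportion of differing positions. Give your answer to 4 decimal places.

0.3041

The sequences differ at positions 1 (C/G), 3 (G/A), 15 (A/T), 20 (A/C), 21 (T/A), 24 (T/G).
p = 6/24 = 0.250000.
d = −0.75 · ln(1 − (4/3)·0.250000) = −0.75 · ln(0.666667) = −0.75 · (-0.405465) = 0.3041.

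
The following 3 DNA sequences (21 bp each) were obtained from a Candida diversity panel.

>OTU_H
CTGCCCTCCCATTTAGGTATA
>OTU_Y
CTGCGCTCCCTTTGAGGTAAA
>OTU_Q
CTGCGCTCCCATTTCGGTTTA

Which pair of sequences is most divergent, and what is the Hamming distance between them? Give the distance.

Pairwise Hamming distances:
  OTU_H vs OTU_Y: 4
  OTU_H vs OTU_Q: 3
  OTU_Y vs OTU_Q: 5
The largest is 5, between OTU_Y and OTU_Q.

5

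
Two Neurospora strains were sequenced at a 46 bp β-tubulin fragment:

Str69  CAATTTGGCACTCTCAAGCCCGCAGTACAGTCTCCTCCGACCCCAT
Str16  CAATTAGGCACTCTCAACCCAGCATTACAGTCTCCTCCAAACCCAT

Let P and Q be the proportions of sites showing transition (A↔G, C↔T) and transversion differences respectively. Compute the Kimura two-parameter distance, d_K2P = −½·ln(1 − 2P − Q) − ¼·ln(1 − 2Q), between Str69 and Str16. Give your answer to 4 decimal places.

The sequences differ at positions 6 (T/A, transversion), 18 (G/C, transversion), 21 (C/A, transversion), 25 (G/T, transversion), 39 (G/A, transition), 41 (C/A, transversion).
Of the 6 differences, 1 transition and 5 transversions over 46 sites: P = 1/46 = 0.021739, Q = 5/46 = 0.108696.
d = −0.5·ln(0.847826) − 0.25·ln(0.782608) = −0.5·(-0.165080) − 0.25·(-0.245123) = 0.1438.

0.1438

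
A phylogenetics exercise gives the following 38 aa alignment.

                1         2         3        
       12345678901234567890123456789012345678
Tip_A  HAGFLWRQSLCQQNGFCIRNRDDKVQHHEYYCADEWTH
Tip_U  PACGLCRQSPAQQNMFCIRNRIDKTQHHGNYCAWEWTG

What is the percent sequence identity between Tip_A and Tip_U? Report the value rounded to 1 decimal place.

65.8%

Mismatches occur at site 1 (H→P), site 3 (G→C), site 4 (F→G), site 6 (W→C), site 10 (L→P), site 11 (C→A), site 15 (G→M), site 22 (D→I), site 25 (V→T), site 29 (E→G), site 30 (Y→N), site 34 (D→W), site 38 (H→G).
25 of the 38 sites match, so the percent identity is 25/38 × 100 = 65.8%.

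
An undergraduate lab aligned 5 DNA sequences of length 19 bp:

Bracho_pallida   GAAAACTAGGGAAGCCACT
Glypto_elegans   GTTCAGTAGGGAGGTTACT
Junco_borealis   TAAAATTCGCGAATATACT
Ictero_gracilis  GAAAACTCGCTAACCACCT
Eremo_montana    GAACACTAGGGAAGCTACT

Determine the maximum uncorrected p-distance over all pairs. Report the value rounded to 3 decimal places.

0.632

Pairwise Hamming distances:
  Bracho_pallida vs Glypto_elegans: 7
  Bracho_pallida vs Junco_borealis: 7
  Bracho_pallida vs Ictero_gracilis: 6
  Bracho_pallida vs Eremo_montana: 2
  Glypto_elegans vs Junco_borealis: 10
  Glypto_elegans vs Ictero_gracilis: 12
  Glypto_elegans vs Eremo_montana: 5
  Junco_borealis vs Ictero_gracilis: 7
  Junco_borealis vs Eremo_montana: 7
  Ictero_gracilis vs Eremo_montana: 7
The largest is 12 mismatches, between Glypto_elegans and Ictero_gracilis; p = 12/19 = 0.632.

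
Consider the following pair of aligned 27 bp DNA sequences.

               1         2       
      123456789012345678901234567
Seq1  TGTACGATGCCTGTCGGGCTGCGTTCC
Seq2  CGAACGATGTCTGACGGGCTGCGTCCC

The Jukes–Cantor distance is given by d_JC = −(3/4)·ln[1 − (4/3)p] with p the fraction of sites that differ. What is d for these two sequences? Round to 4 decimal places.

Mismatches occur at site 1 (T→C), site 3 (T→A), site 10 (C→T), site 14 (T→A), site 25 (T→C).
p = 5/27 = 0.185185.
d = −0.75 · ln(1 − (4/3)·0.185185) = −0.75 · ln(0.753087) = −0.75 · (-0.283575) = 0.2127.

0.2127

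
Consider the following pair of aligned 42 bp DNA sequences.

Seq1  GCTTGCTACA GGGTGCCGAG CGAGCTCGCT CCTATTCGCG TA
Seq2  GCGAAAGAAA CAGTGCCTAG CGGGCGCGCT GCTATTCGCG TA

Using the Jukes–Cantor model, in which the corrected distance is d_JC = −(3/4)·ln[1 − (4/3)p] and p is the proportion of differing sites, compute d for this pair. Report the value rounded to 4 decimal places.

The sequences differ at positions 3 (T/G), 4 (T/A), 5 (G/A), 6 (C/A), 7 (T/G), 9 (C/A), 11 (G/C), 12 (G/A), 18 (G/T), 23 (A/G), 26 (T/G), 31 (C/G).
p = 12/42 = 0.285714.
d = −0.75 · ln(1 − (4/3)·0.285714) = −0.75 · ln(0.619048) = −0.75 · (-0.479572) = 0.3597.

0.3597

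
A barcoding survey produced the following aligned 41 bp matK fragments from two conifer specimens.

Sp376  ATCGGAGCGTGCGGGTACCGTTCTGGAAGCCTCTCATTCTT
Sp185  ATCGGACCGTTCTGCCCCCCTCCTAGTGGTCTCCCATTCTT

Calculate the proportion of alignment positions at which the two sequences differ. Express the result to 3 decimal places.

Differing sites — 7:G/C; 11:G/T; 13:G/T; 15:G/C; 16:T/C; 17:A/C; 20:G/C; 22:T/C; 25:G/A; 27:A/T; 28:A/G; 30:C/T; 34:T/C.
There are 13 differences over 41 sites, so p = 13/41 = 0.317.

0.317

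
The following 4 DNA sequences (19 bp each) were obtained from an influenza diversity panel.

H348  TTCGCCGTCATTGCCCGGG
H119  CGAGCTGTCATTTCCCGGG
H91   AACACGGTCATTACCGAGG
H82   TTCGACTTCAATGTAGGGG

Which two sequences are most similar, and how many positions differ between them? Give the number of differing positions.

Pairwise Hamming distances:
  H348 vs H119: 5
  H348 vs H91: 7
  H348 vs H82: 6
  H119 vs H91: 8
  H119 vs H82: 11
  H91 vs H82: 11
The smallest is 5, between H348 and H119.

5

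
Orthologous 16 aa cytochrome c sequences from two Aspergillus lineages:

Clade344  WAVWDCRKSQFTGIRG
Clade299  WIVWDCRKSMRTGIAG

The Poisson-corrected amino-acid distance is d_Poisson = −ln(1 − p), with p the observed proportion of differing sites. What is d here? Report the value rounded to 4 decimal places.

Differing sites — 2:A/I; 10:Q/M; 11:F/R; 15:R/A.
p = 4/16 = 0.250000.
d = −ln(1 − 0.250000) = −ln(0.750000) = 0.2877.

0.2877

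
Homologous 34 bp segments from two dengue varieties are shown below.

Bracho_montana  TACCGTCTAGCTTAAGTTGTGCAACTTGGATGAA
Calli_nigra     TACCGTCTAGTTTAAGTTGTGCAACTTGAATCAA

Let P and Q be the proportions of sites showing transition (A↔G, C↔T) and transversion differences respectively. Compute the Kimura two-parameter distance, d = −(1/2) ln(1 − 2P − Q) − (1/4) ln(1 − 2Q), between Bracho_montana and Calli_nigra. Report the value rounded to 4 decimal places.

0.0947

The sequences differ at positions 11 (C/T, transition), 29 (G/A, transition), 32 (G/C, transversion).
Of the 3 differences, 2 transitions and 1 transversion over 34 sites: P = 2/34 = 0.058824, Q = 1/34 = 0.029412.
d = −0.5·ln(0.852940) − 0.25·ln(0.941176) = −0.5·(-0.159066) − 0.25·(-0.060625) = 0.0947.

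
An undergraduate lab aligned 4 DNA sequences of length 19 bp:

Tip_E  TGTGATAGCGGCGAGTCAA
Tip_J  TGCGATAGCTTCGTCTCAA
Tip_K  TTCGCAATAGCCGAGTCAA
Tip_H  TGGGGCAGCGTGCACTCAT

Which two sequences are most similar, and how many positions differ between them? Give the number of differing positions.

Pairwise Hamming distances:
  Tip_E vs Tip_J: 5
  Tip_E vs Tip_K: 7
  Tip_E vs Tip_H: 8
  Tip_J vs Tip_K: 9
  Tip_J vs Tip_H: 8
  Tip_K vs Tip_H: 11
The smallest is 5, between Tip_E and Tip_J.

5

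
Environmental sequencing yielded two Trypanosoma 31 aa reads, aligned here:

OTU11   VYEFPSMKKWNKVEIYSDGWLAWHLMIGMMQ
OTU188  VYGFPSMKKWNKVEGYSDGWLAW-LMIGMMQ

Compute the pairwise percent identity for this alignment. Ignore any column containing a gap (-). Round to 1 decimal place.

Excluding the 1 gap column leaves 30 comparable sites.
Differing sites — 3:E/G; 15:I/G.
28 of the 30 comparable sites match, so the percent identity is 28/30 × 100 = 93.3%.

93.3%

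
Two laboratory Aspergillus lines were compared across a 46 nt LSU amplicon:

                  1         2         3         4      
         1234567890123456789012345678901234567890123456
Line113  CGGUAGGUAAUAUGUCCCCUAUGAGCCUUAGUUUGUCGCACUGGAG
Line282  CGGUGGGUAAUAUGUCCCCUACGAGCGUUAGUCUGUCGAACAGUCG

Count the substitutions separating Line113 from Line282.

Mismatches occur at site 5 (A↔G), site 22 (U↔C), site 27 (C↔G), site 33 (U↔C), site 39 (C↔A), site 42 (U↔A), site 44 (G↔U), site 45 (A↔C).
That gives 8 mismatches out of 46 aligned sites, so the Hamming distance is 8.

8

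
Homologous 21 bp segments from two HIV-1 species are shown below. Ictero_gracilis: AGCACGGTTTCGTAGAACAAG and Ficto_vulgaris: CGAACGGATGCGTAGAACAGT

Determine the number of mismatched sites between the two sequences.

6

Mismatches occur at site 1 (A↔C), site 3 (C↔A), site 8 (T↔A), site 10 (T↔G), site 20 (A↔G), site 21 (G↔T).
That gives 6 mismatches out of 21 aligned sites, so the Hamming distance is 6.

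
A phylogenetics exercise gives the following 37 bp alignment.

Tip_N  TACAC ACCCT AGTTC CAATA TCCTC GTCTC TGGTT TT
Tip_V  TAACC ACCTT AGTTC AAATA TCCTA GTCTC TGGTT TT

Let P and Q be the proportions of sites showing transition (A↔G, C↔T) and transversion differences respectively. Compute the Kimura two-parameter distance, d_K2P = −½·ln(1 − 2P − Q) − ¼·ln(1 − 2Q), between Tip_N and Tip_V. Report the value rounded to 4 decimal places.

The sequences differ at positions 3 (C/A, transversion), 4 (A/C, transversion), 9 (C/T, transition), 16 (C/A, transversion), 25 (C/A, transversion).
Of the 5 differences, 1 transition and 4 transversions over 37 sites: P = 1/37 = 0.027027, Q = 4/37 = 0.108108.
d = −0.5·ln(0.837838) − 0.25·ln(0.783784) = −0.5·(-0.176931) − 0.25·(-0.243622) = 0.1494.

0.1494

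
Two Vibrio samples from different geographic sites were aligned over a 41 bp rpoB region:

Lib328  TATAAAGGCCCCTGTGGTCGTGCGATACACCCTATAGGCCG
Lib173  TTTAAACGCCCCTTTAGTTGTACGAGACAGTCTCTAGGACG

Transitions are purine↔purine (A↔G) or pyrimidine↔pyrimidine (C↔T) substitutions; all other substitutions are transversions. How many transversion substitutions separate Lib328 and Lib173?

7

The sequences differ at positions 2 (A/T, transversion), 7 (G/C, transversion), 14 (G/T, transversion), 16 (G/A, transition), 19 (C/T, transition), 22 (G/A, transition), 26 (T/G, transversion), 30 (C/G, transversion), 31 (C/T, transition), 34 (A/C, transversion), 39 (C/A, transversion).
Of the 11 differences, 4 transitions and 7 transversions, so the answer is 7.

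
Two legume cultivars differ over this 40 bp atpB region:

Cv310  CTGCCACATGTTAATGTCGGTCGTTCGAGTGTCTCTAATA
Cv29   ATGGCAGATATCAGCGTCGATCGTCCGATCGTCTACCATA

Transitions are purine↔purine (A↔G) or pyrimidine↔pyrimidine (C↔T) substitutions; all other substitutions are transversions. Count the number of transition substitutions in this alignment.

8

Mismatches occur at site 1 (C/A, transversion), site 4 (C/G, transversion), site 7 (C/G, transversion), site 10 (G/A, transition), site 12 (T/C, transition), site 14 (A/G, transition), site 15 (T/C, transition), site 20 (G/A, transition), site 25 (T/C, transition), site 29 (G/T, transversion), site 30 (T/C, transition), site 35 (C/A, transversion), site 36 (T/C, transition), site 37 (A/C, transversion).
Of the 14 differences, 8 transitions and 6 transversions, so the answer is 8.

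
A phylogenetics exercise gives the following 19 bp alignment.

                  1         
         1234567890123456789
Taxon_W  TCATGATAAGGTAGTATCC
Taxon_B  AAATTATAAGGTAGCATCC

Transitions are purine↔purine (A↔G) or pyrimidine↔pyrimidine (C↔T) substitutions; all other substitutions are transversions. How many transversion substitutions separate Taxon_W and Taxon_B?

Differing sites — 1:T/A (Tv); 2:C/A (Tv); 5:G/T (Tv); 15:T/C (Ti).
Of the 4 differences, 1 transition and 3 transversions, so the answer is 3.

3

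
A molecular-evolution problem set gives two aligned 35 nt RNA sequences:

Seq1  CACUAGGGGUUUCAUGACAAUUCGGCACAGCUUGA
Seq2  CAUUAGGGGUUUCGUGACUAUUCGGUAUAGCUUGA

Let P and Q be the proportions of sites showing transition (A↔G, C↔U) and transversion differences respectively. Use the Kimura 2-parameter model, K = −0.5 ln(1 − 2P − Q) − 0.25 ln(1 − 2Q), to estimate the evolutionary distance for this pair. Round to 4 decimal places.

0.1633

Mismatches occur at site 3 (C↔U, transition), site 14 (A↔G, transition), site 19 (A↔U, transversion), site 26 (C↔U, transition), site 28 (C↔U, transition).
Of the 5 differences, 4 transitions and 1 transversion over 35 sites: P = 4/35 = 0.114286, Q = 1/35 = 0.028571.
d = −0.5·ln(0.742857) − 0.25·ln(0.942858) = −0.5·(-0.297252) − 0.25·(-0.058840) = 0.1633.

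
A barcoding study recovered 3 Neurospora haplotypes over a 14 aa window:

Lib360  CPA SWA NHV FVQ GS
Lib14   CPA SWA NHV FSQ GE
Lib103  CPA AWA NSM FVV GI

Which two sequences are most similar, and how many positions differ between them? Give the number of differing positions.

2

Pairwise Hamming distances:
  Lib360 vs Lib14: 2
  Lib360 vs Lib103: 5
  Lib14 vs Lib103: 6
The smallest is 2, between Lib360 and Lib14.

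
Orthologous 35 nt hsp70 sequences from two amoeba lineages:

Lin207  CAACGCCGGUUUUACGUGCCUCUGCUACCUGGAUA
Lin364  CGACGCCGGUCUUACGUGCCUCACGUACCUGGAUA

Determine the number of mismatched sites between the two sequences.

Differing sites — 2:A/G; 11:U/C; 23:U/A; 24:G/C; 25:C/G.
That gives 5 mismatches out of 35 aligned sites, so the Hamming distance is 5.

5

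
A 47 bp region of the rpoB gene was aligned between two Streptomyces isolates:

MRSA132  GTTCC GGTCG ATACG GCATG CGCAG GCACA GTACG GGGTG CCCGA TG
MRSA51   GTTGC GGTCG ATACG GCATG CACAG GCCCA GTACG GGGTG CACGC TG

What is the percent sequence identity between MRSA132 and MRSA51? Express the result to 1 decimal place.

89.4%

Differing sites — 4:C/G; 22:G/A; 28:A/C; 42:C/A; 45:A/C.
42 of the 47 sites match, so the percent identity is 42/47 × 100 = 89.4%.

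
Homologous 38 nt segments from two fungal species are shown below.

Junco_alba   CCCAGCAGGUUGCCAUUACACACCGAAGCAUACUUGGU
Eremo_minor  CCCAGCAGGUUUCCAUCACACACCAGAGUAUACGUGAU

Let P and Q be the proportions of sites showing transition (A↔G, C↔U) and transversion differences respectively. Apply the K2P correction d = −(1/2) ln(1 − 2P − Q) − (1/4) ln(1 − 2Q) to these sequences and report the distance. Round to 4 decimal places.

Differing sites — 12:G/U (Tv); 17:U/C (Ti); 25:G/A (Ti); 26:A/G (Ti); 29:C/U (Ti); 34:U/G (Tv); 37:G/A (Ti).
Of the 7 differences, 5 transitions and 2 transversions over 38 sites: P = 5/38 = 0.131579, Q = 2/38 = 0.052632.
d = −0.5·ln(0.684210) − 0.25·ln(0.894736) = −0.5·(-0.379490) − 0.25·(-0.111227) = 0.2176.

0.2176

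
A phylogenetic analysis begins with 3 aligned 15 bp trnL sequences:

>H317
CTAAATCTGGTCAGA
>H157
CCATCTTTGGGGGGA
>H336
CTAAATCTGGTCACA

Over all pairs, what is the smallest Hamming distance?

1

Pairwise Hamming distances:
  H317 vs H157: 7
  H317 vs H336: 1
  H157 vs H336: 8
The smallest is 1, between H317 and H336.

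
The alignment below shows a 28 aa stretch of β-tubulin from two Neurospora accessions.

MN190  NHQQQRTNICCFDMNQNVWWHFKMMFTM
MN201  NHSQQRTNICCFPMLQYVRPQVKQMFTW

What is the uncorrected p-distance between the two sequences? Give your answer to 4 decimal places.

The sequences differ at positions 3 (Q/S), 13 (D/P), 15 (N/L), 17 (N/Y), 19 (W/R), 20 (W/P), 21 (H/Q), 22 (F/V), 24 (M/Q), 28 (M/W).
There are 10 differences over 28 sites, so p = 10/28 = 0.3571.

0.3571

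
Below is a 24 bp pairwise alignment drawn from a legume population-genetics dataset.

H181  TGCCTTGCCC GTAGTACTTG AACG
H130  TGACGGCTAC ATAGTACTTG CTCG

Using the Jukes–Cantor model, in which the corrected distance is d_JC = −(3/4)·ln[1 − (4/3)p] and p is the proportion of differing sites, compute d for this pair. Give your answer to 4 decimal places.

0.5199

The sequences differ at positions 3 (C/A), 5 (T/G), 6 (T/G), 7 (G/C), 8 (C/T), 9 (C/A), 11 (G/A), 21 (A/C), 22 (A/T).
p = 9/24 = 0.375000.
d = −0.75 · ln(1 − (4/3)·0.375000) = −0.75 · ln(0.500000) = −0.75 · (-0.693147) = 0.5199.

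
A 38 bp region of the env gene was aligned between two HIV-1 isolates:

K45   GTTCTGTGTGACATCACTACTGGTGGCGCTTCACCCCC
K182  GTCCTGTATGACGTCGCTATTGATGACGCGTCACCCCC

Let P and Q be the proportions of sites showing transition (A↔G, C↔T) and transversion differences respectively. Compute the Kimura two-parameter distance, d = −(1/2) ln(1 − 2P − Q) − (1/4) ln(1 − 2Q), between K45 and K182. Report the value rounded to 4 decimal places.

Mismatches occur at site 3 (T→C, transition), site 8 (G→A, transition), site 13 (A→G, transition), site 16 (A→G, transition), site 20 (C→T, transition), site 23 (G→A, transition), site 26 (G→A, transition), site 30 (T→G, transversion).
Of the 8 differences, 7 transitions and 1 transversion over 38 sites: P = 7/38 = 0.184211, Q = 1/38 = 0.026316.
d = −0.5·ln(0.605262) − 0.25·ln(0.947368) = −0.5·(-0.502094) − 0.25·(-0.054068) = 0.2646.

0.2646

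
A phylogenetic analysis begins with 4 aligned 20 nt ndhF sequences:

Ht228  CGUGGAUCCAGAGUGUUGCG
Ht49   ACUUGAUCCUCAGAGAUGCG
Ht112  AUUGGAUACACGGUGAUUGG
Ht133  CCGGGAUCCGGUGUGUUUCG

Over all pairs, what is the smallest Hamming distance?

Pairwise Hamming distances:
  Ht228 vs Ht49: 7
  Ht228 vs Ht112: 8
  Ht228 vs Ht133: 5
  Ht49 vs Ht112: 8
  Ht49 vs Ht133: 9
  Ht112 vs Ht133: 9
The smallest is 5, between Ht228 and Ht133.

5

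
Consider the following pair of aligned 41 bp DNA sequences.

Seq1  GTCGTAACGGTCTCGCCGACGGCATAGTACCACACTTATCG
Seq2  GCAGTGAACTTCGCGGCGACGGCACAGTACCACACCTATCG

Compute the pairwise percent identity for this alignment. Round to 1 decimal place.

75.6%

Mismatches occur at site 2 (T/C), site 3 (C/A), site 6 (A/G), site 8 (C/A), site 9 (G/C), site 10 (G/T), site 13 (T/G), site 16 (C/G), site 25 (T/C), site 36 (T/C).
31 of the 41 sites match, so the percent identity is 31/41 × 100 = 75.6%.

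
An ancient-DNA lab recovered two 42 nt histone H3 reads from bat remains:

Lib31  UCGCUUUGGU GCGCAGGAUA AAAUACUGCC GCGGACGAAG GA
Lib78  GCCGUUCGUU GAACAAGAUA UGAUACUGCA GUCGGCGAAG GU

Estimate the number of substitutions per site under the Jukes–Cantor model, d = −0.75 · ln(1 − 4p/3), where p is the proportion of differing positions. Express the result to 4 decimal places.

0.4850

The sequences differ at positions 1 (U/G), 3 (G/C), 4 (C/G), 7 (U/C), 9 (G/U), 12 (C/A), 13 (G/A), 16 (G/A), 21 (A/U), 22 (A/G), 30 (C/A), 32 (C/U), 33 (G/C), 35 (A/G), 42 (A/U).
p = 15/42 = 0.357143.
d = −0.75 · ln(1 − (4/3)·0.357143) = −0.75 · ln(0.523809) = −0.75 · (-0.646628) = 0.4850.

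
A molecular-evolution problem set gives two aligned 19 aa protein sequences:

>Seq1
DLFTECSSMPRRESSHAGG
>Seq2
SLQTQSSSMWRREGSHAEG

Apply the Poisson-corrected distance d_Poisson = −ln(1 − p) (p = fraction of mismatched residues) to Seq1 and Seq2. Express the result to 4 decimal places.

Differing sites — 1:D/S; 3:F/Q; 5:E/Q; 6:C/S; 10:P/W; 14:S/G; 18:G/E.
p = 7/19 = 0.368421.
d = −ln(1 − 0.368421) = −ln(0.631579) = 0.4595.

0.4595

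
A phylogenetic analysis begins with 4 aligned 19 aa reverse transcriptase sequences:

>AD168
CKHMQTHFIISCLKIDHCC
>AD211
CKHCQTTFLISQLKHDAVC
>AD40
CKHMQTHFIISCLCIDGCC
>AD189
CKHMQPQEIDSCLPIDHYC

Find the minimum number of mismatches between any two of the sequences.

Pairwise Hamming distances:
  AD168 vs AD211: 7
  AD168 vs AD40: 2
  AD168 vs AD189: 6
  AD211 vs AD40: 8
  AD211 vs AD189: 11
  AD40 vs AD189: 7
The smallest is 2, between AD168 and AD40.

2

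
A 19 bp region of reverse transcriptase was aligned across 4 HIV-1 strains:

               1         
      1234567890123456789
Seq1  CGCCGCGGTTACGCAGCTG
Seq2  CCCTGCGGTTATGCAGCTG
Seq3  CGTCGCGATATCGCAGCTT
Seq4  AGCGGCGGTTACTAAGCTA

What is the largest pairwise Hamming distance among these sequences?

9

Pairwise Hamming distances:
  Seq1 vs Seq2: 3
  Seq1 vs Seq3: 5
  Seq1 vs Seq4: 5
  Seq2 vs Seq3: 8
  Seq2 vs Seq4: 7
  Seq3 vs Seq4: 9
The largest is 9, between Seq3 and Seq4.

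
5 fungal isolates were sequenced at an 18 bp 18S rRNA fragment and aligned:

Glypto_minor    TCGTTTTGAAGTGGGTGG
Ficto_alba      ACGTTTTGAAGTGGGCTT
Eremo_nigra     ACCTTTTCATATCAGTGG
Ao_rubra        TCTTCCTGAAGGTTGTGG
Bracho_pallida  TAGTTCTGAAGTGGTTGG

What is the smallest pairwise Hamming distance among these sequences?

3

Pairwise Hamming distances:
  Glypto_minor vs Ficto_alba: 4
  Glypto_minor vs Eremo_nigra: 7
  Glypto_minor vs Ao_rubra: 6
  Glypto_minor vs Bracho_pallida: 3
  Ficto_alba vs Eremo_nigra: 9
  Ficto_alba vs Ao_rubra: 10
  Ficto_alba vs Bracho_pallida: 7
  Eremo_nigra vs Ao_rubra: 10
  Eremo_nigra vs Bracho_pallida: 10
  Ao_rubra vs Bracho_pallida: 7
The smallest is 3, between Glypto_minor and Bracho_pallida.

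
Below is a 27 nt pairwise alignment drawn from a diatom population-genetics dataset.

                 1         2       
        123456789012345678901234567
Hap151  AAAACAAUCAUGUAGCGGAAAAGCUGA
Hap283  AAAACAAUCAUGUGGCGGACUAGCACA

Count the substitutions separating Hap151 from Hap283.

5

The sequences differ at positions 14 (A/G), 20 (A/C), 21 (A/U), 25 (U/A), 26 (G/C).
That gives 5 mismatches out of 27 aligned sites, so the Hamming distance is 5.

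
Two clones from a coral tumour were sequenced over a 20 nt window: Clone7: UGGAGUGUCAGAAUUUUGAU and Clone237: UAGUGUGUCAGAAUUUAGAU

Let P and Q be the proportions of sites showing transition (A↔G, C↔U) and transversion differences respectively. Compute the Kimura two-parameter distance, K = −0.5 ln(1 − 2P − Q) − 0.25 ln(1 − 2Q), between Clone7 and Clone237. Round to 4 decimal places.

0.1674

The sequences differ at positions 2 (G/A, transition), 4 (A/U, transversion), 17 (U/A, transversion).
Of the 3 differences, 1 transition and 2 transversions over 20 sites: P = 1/20 = 0.050000, Q = 2/20 = 0.100000.
d = −0.5·ln(0.800000) − 0.25·ln(0.800000) = −0.5·(-0.223144) − 0.25·(-0.223144) = 0.1674.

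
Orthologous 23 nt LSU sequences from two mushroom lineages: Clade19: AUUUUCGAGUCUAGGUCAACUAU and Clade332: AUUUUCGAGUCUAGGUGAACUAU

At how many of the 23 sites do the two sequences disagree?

A single mismatch occurs at site 17 (C→G).
That gives 1 mismatch out of 23 aligned sites, so the Hamming distance is 1.

1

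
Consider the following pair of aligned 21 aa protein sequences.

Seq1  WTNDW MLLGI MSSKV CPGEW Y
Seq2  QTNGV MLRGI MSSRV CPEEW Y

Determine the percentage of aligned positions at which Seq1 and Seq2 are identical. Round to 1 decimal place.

The sequences differ at positions 1 (W/Q), 4 (D/G), 5 (W/V), 8 (L/R), 14 (K/R), 18 (G/E).
15 of the 21 sites match, so the percent identity is 15/21 × 100 = 71.4%.

71.4%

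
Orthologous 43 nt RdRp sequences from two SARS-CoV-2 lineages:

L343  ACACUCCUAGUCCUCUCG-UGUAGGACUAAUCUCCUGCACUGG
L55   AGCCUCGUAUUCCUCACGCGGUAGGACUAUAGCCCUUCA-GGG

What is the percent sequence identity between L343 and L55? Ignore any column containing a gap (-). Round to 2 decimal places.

Excluding the 2 gap columns leaves 41 comparable sites.
The sequences differ at positions 2 (C/G), 3 (A/C), 7 (C/G), 10 (G/U), 16 (U/A), 20 (U/G), 30 (A/U), 31 (U/A), 32 (C/G), 33 (U/C), 37 (G/U), 41 (U/G).
29 of the 41 comparable sites match, so the percent identity is 29/41 × 100 = 70.73%.

70.73%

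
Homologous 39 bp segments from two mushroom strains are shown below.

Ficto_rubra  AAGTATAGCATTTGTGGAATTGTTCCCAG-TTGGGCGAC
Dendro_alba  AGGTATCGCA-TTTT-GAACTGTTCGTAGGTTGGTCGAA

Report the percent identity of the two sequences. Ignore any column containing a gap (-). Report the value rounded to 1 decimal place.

Excluding the 3 gap columns leaves 36 comparable sites.
The sequences differ at positions 2 (A/G), 7 (A/C), 14 (G/T), 20 (T/C), 26 (C/G), 27 (C/T), 35 (G/T), 39 (C/A).
28 of the 36 comparable sites match, so the percent identity is 28/36 × 100 = 77.8%.

77.8%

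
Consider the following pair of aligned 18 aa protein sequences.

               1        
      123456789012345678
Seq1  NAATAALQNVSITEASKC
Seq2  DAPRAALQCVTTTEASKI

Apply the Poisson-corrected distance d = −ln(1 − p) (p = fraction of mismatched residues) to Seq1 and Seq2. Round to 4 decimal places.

0.4925

Mismatches occur at site 1 (N/D), site 3 (A/P), site 4 (T/R), site 9 (N/C), site 11 (S/T), site 12 (I/T), site 18 (C/I).
p = 7/18 = 0.388889.
d = −ln(1 − 0.388889) = −ln(0.611111) = 0.4925.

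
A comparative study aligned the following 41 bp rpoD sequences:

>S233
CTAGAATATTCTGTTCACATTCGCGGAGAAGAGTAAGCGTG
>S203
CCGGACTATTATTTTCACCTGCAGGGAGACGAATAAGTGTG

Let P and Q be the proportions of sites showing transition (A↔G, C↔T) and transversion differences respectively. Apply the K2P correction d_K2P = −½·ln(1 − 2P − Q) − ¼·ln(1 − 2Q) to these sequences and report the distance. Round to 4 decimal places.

0.3722

Mismatches occur at site 2 (T→C, transition), site 3 (A→G, transition), site 6 (A→C, transversion), site 11 (C→A, transversion), site 13 (G→T, transversion), site 19 (A→C, transversion), site 21 (T→G, transversion), site 23 (G→A, transition), site 24 (C→G, transversion), site 30 (A→C, transversion), site 33 (G→A, transition), site 38 (C→T, transition).
Of the 12 differences, 5 transitions and 7 transversions over 41 sites: P = 5/41 = 0.121951, Q = 7/41 = 0.170732.
d = −0.5·ln(0.585366) − 0.25·ln(0.658536) = −0.5·(-0.535518) − 0.25·(-0.417736) = 0.3722.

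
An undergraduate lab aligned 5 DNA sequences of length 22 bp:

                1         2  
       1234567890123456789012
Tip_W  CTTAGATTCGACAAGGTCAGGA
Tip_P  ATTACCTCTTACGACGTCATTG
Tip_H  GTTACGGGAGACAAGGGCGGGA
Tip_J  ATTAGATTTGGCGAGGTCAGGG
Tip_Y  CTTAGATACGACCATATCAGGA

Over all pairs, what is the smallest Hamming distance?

4

Pairwise Hamming distances:
  Tip_W vs Tip_P: 11
  Tip_W vs Tip_H: 8
  Tip_W vs Tip_J: 5
  Tip_W vs Tip_Y: 4
  Tip_P vs Tip_H: 13
  Tip_P vs Tip_J: 8
  Tip_P vs Tip_Y: 12
  Tip_H vs Tip_J: 11
  Tip_H vs Tip_Y: 11
  Tip_J vs Tip_Y: 8
The smallest is 4, between Tip_W and Tip_Y.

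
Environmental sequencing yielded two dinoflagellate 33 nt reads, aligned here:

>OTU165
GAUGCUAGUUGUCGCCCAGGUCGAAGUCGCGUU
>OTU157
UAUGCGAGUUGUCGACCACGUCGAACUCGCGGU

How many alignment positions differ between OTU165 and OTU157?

6

The sequences differ at positions 1 (G/U), 6 (U/G), 15 (C/A), 19 (G/C), 26 (G/C), 32 (U/G).
That gives 6 mismatches out of 33 aligned sites, so the Hamming distance is 6.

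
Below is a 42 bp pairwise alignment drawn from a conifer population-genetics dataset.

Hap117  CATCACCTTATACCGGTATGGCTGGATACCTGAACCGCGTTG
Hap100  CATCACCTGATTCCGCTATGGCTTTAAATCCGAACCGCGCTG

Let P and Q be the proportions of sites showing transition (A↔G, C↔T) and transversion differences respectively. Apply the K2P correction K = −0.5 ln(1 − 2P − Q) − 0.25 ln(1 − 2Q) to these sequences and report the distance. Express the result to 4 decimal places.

0.2524

The sequences differ at positions 9 (T/G, transversion), 12 (A/T, transversion), 16 (G/C, transversion), 24 (G/T, transversion), 25 (G/T, transversion), 27 (T/A, transversion), 29 (C/T, transition), 31 (T/C, transition), 40 (T/C, transition).
Of the 9 differences, 3 transitions and 6 transversions over 42 sites: P = 3/42 = 0.071429, Q = 6/42 = 0.142857.
d = −0.5·ln(0.714285) − 0.25·ln(0.714286) = −0.5·(-0.336473) − 0.25·(-0.336472) = 0.2524.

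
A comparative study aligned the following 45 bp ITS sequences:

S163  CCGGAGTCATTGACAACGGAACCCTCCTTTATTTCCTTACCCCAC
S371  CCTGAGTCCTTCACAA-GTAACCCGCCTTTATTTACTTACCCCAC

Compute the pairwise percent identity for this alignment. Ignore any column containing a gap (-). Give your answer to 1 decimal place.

Excluding the 1 gap column leaves 44 comparable sites.
Mismatches occur at site 3 (G↔T), site 9 (A↔C), site 12 (G↔C), site 19 (G↔T), site 25 (T↔G), site 35 (C↔A).
38 of the 44 comparable sites match, so the percent identity is 38/44 × 100 = 86.4%.

86.4%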